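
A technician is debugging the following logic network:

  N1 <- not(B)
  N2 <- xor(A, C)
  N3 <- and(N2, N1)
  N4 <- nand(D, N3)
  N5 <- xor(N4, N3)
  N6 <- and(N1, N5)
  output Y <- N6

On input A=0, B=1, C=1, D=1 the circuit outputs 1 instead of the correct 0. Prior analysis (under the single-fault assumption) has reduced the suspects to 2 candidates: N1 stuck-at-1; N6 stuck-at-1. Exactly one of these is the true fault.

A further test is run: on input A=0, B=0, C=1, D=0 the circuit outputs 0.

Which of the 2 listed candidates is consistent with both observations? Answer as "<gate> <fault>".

Evaluate each candidate on input A=0, B=0, C=1, D=0:
  N1 stuck-at-1: N1=1 [stuck-at-1], N2=1, N3=1, N4=1, N5=0, N6=0 → 0 — matches
  N6 stuck-at-1: N1=1, N2=1, N3=1, N4=1, N5=0, N6=1 [stuck-at-1] → 1 — eliminated
Only N1 stuck-at-1 reproduces the observed 0.

N1 stuck-at-1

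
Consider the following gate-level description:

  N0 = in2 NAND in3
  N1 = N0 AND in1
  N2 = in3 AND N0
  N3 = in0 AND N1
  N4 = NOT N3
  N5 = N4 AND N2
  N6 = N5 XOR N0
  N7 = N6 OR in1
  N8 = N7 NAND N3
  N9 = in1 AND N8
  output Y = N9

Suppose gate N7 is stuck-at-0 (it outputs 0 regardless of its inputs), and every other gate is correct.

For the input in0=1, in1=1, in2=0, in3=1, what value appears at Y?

1

Propagate with N7 forced: N0=1, N1=1, N2=1, N3=1, N4=0, N5=0, N6=1, N7=0 [stuck-at-0], N8=1, N9=1.
So Y = 1. (Without the fault it would be 0.)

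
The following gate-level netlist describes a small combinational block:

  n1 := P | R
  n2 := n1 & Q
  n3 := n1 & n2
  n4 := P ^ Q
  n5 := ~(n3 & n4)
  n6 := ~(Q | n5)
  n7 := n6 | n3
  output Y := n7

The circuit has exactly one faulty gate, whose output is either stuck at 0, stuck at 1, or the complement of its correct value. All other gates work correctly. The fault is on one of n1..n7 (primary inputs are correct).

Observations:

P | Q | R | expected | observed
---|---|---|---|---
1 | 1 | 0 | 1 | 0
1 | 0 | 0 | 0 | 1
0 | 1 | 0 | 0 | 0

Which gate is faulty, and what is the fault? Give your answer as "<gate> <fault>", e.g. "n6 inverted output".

n2 inverted output

Fault-free values for test 1 (P=1, Q=1, R=0): n1=1, n2=1, n3=1, n4=0, n5=1, n6=0, n7=1, giving Y=1. Observed 0.
Test 1: faults giving observed 0 are {n1 stuck-at-0, n1 inverted output, n2 stuck-at-0, n2 inverted output, n3 stuck-at-0, n3 inverted output, n7 stuck-at-0, n7 inverted output}.
Test 2 (P=1, Q=0, R=0): fault-free n1=1, n2=0, n3=0, n4=1, n5=1, n6=0, n7=0 → 0; observed 1. Eliminates n1 stuck-at-0, n1 inverted output, n2 stuck-at-0, n3 stuck-at-0, n7 stuck-at-0.
Test 3 (P=0, Q=1, R=0): fault-free n1=0, n2=0, n3=0, n4=1, n5=1, n6=0, n7=0 → 0; observed 0. Eliminates n3 inverted output, n7 inverted output.
Only n2 inverted output is consistent with every test.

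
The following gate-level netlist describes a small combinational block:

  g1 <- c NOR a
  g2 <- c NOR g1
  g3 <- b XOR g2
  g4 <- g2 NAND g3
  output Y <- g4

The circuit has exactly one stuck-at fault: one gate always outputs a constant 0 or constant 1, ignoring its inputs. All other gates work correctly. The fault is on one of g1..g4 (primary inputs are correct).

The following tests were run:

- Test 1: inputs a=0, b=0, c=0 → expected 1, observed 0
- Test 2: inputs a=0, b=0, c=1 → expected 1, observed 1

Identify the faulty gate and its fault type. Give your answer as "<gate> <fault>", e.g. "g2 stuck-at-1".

g1 stuck-at-0

Fault-free values for test 1 (a=0, b=0, c=0): g1=1, g2=0, g3=0, g4=1, giving Y=1. Observed 0.
Test 1: faults giving observed 0 are {g1 stuck-at-0, g2 stuck-at-1, g4 stuck-at-0}.
Test 2 (a=0, b=0, c=1): fault-free g1=0, g2=0, g3=0, g4=1 → 1; observed 1. Eliminates g2 stuck-at-1, g4 stuck-at-0.
Only g1 stuck-at-0 is consistent with every test.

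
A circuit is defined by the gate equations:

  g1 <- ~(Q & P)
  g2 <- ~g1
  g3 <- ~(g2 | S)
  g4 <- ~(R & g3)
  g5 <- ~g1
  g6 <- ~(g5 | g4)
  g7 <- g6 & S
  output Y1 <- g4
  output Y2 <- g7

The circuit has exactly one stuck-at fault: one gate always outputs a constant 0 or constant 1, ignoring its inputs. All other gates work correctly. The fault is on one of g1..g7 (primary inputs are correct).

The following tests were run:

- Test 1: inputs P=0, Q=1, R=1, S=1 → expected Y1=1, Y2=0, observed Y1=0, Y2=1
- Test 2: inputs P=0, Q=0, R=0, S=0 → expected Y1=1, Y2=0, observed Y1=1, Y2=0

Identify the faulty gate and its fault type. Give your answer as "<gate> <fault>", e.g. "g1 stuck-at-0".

Fault-free values for test 1 (P=0, Q=1, R=1, S=1): g1=1, g2=0, g3=0, g4=1, g5=0, g6=0, g7=0, giving Y1=1, Y2=0. Observed Y1=0, Y2=1.
Test 1: faults giving observed Y1=0, Y2=1 are {g3 stuck-at-1, g4 stuck-at-0}.
Test 2 (P=0, Q=0, R=0, S=0): fault-free g1=1, g2=0, g3=1, g4=1, g5=0, g6=0, g7=0 → Y1=1, Y2=0; observed Y1=1, Y2=0. Eliminates g4 stuck-at-0.
Only g3 stuck-at-1 is consistent with every test.

g3 stuck-at-1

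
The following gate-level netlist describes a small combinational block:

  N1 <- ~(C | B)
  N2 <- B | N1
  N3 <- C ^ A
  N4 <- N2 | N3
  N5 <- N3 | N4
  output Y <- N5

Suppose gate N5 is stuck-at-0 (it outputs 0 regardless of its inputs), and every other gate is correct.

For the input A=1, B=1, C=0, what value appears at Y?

0

Propagate with N5 forced: N1=0, N2=1, N3=1, N4=1, N5=0 [stuck-at-0].
So Y = 0. (Without the fault it would be 1.)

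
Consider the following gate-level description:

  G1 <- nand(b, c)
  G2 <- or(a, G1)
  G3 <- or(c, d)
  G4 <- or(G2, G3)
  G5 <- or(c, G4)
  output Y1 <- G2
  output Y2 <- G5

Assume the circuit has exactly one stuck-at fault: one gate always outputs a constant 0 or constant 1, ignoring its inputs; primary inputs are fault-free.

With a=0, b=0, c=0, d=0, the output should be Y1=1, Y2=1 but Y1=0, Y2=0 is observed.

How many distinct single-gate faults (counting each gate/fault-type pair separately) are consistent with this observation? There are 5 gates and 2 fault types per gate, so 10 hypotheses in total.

Fault-free: G1=1, G2=1, G3=0, G4=1, G5=1 → Y1=1, Y2=1. Observed Y1=0, Y2=0.
  G1 stuck-at-0: output Y1=0, Y2=0 ✓
  G1 stuck-at-1: output Y1=1, Y2=1 ✗
  G2 stuck-at-0: output Y1=0, Y2=0 ✓
  G2 stuck-at-1: output Y1=1, Y2=1 ✗
  G3 stuck-at-0: output Y1=1, Y2=1 ✗
  G3 stuck-at-1: output Y1=1, Y2=1 ✗
  G4 stuck-at-0: output Y1=1, Y2=0 ✗
  G4 stuck-at-1: output Y1=1, Y2=1 ✗
  G5 stuck-at-0: output Y1=1, Y2=0 ✗
  G5 stuck-at-1: output Y1=1, Y2=1 ✗
Consistent faults: {G1 stuck-at-0, G2 stuck-at-0} — 2 in all.

2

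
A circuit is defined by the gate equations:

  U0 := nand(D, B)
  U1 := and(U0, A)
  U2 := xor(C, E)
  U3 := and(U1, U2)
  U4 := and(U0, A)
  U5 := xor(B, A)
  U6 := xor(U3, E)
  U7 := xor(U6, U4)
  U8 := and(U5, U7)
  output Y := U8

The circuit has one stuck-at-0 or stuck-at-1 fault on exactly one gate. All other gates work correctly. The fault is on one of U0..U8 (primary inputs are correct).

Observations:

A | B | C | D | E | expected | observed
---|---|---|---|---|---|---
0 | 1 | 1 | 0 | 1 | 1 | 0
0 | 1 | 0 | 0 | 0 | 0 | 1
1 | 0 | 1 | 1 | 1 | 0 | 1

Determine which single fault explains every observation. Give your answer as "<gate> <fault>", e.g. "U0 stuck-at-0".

U3 stuck-at-1

Fault-free values for test 1 (A=0, B=1, C=1, D=0, E=1): U0=1, U1=0, U2=0, U3=0, U4=0, U5=1, U6=1, U7=1, U8=1, giving Y=1. Observed 0.
Test 1: faults giving observed 0 are {U3 stuck-at-1, U4 stuck-at-1, U5 stuck-at-0, U6 stuck-at-0, U7 stuck-at-0, U8 stuck-at-0}.
Test 2 (A=0, B=1, C=0, D=0, E=0): fault-free U0=1, U1=0, U2=0, U3=0, U4=0, U5=1, U6=0, U7=0, U8=0 → 0; observed 1. Eliminates U5 stuck-at-0, U6 stuck-at-0, U7 stuck-at-0, U8 stuck-at-0.
Test 3 (A=1, B=0, C=1, D=1, E=1): fault-free U0=1, U1=1, U2=0, U3=0, U4=1, U5=1, U6=1, U7=0, U8=0 → 0; observed 1. Eliminates U4 stuck-at-1.
Only U3 stuck-at-1 is consistent with every test.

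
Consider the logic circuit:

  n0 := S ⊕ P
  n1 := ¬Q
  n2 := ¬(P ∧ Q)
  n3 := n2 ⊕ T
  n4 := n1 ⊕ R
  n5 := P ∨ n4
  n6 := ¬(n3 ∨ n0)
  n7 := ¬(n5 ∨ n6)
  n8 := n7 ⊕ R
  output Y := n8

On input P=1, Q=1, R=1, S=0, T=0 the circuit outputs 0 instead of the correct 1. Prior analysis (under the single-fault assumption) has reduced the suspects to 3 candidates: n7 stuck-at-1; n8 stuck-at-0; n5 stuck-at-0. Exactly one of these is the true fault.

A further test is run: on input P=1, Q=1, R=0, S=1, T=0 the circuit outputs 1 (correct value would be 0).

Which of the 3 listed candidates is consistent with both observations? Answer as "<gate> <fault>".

n7 stuck-at-1

Evaluate each candidate on input P=1, Q=1, R=0, S=1, T=0:
  n7 stuck-at-1: n0=0, n1=0, n2=0, n3=0, n4=0, n5=1, n6=1, n7=1 [stuck-at-1], n8=1 → 1 — matches
  n8 stuck-at-0: n0=0, n1=0, n2=0, n3=0, n4=0, n5=1, n6=1, n7=0, n8=0 [stuck-at-0] → 0 — eliminated
  n5 stuck-at-0: n0=0, n1=0, n2=0, n3=0, n4=0, n5=0 [stuck-at-0], n6=1, n7=0, n8=0 → 0 — eliminated
Only n7 stuck-at-1 reproduces the observed 1.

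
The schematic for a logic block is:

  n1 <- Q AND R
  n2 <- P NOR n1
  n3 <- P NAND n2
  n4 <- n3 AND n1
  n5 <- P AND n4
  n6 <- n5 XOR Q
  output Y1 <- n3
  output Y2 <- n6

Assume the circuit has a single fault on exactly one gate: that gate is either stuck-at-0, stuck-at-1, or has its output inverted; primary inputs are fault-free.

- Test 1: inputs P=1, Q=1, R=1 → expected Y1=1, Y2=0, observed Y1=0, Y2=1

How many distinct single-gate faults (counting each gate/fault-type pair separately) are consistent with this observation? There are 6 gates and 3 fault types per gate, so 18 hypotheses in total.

4

Fault-free: n1=1, n2=0, n3=1, n4=1, n5=1, n6=0 → Y1=1, Y2=0. Observed Y1=0, Y2=1.
  n1: none of the 3 fault types match ✗
  n2: stuck-at-1, inverted output ✓; others ✗
  n3: stuck-at-0, inverted output ✓; others ✗
  n4: none of the 3 fault types match ✗
  n5: none of the 3 fault types match ✗
  n6: none of the 3 fault types match ✗
Consistent faults: {n2 stuck-at-1, n2 inverted output, n3 stuck-at-0, n3 inverted output} — 4 in all.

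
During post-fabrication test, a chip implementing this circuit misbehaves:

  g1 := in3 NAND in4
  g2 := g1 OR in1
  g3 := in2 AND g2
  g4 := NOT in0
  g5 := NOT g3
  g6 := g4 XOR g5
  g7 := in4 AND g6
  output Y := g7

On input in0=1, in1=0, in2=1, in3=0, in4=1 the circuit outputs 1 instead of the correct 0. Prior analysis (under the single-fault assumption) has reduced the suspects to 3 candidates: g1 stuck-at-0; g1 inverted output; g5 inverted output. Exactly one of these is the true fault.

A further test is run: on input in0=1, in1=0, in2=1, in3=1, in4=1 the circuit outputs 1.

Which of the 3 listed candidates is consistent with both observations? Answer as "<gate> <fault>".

Evaluate each candidate on input in0=1, in1=0, in2=1, in3=1, in4=1:
  g1 stuck-at-0: g1=0 [stuck-at-0], g2=0, g3=0, g4=0, g5=1, g6=1, g7=1 → 1 — matches
  g1 inverted output: g1=1 [inverted output], g2=1, g3=1, g4=0, g5=0, g6=0, g7=0 → 0 — eliminated
  g5 inverted output: g1=0, g2=0, g3=0, g4=0, g5=0 [inverted output], g6=0, g7=0 → 0 — eliminated
Only g1 stuck-at-0 reproduces the observed 1.

g1 stuck-at-0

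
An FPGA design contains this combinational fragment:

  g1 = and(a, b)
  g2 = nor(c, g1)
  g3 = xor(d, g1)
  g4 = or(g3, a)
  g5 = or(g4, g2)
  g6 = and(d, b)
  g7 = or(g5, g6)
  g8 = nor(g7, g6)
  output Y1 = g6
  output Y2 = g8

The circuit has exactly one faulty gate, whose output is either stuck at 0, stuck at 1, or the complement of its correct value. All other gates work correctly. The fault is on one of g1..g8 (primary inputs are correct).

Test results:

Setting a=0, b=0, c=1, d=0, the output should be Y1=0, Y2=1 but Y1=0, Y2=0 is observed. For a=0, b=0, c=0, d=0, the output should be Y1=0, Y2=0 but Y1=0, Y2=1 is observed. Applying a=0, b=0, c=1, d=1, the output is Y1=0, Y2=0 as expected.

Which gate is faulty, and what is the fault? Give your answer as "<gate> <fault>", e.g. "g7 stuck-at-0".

Fault-free values for test 1 (a=0, b=0, c=1, d=0): g1=0, g2=0, g3=0, g4=0, g5=0, g6=0, g7=0, g8=1, giving Y1=0, Y2=1. Observed Y1=0, Y2=0.
Test 1: faults giving observed Y1=0, Y2=0 are {g1 stuck-at-1, g1 inverted output, g2 stuck-at-1, g2 inverted output, g3 stuck-at-1, g3 inverted output, g4 stuck-at-1, g4 inverted output, g5 stuck-at-1, g5 inverted output, g7 stuck-at-1, g7 inverted output, g8 stuck-at-0, g8 inverted output}.
Test 2 (a=0, b=0, c=0, d=0): fault-free g1=0, g2=1, g3=0, g4=0, g5=1, g6=0, g7=1, g8=0 → Y1=0, Y2=0; observed Y1=0, Y2=1. Eliminates g1 stuck-at-1, g1 inverted output, g2 stuck-at-1, g3 stuck-at-1, g3 inverted output, g4 stuck-at-1, g4 inverted output, g5 stuck-at-1, g7 stuck-at-1, g8 stuck-at-0.
Test 3 (a=0, b=0, c=1, d=1): fault-free g1=0, g2=0, g3=1, g4=1, g5=1, g6=0, g7=1, g8=0 → Y1=0, Y2=0; observed Y1=0, Y2=0. Eliminates g5 inverted output, g7 inverted output, g8 inverted output.
Only g2 inverted output is consistent with every test.

g2 inverted output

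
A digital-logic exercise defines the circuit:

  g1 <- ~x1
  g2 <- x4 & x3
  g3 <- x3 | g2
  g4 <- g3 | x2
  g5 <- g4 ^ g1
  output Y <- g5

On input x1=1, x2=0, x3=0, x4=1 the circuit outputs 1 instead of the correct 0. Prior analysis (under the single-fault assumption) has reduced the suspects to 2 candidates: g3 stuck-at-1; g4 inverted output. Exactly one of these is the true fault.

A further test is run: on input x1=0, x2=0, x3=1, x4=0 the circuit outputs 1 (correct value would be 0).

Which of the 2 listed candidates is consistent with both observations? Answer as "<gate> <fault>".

Evaluate each candidate on input x1=0, x2=0, x3=1, x4=0:
  g3 stuck-at-1: g1=1, g2=0, g3=1 [stuck-at-1], g4=1, g5=0 → 0 — eliminated
  g4 inverted output: g1=1, g2=0, g3=1, g4=0 [inverted output], g5=1 → 1 — matches
Only g4 inverted output reproduces the observed 1.

g4 inverted output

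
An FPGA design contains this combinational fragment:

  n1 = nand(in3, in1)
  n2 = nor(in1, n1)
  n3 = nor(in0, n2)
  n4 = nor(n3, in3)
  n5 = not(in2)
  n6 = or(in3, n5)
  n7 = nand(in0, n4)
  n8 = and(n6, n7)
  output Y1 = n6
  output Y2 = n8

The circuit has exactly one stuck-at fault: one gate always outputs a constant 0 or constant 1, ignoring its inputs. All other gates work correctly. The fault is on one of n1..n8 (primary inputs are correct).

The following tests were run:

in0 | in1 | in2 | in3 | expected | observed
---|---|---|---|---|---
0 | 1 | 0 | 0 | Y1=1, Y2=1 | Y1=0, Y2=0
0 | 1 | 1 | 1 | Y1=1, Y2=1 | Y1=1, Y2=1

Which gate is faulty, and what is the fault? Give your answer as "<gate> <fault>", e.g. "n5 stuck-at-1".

n5 stuck-at-0

Fault-free values for test 1 (in0=0, in1=1, in2=0, in3=0): n1=1, n2=0, n3=1, n4=0, n5=1, n6=1, n7=1, n8=1, giving Y1=1, Y2=1. Observed Y1=0, Y2=0.
Test 1: faults giving observed Y1=0, Y2=0 are {n5 stuck-at-0, n6 stuck-at-0}.
Test 2 (in0=0, in1=1, in2=1, in3=1): fault-free n1=0, n2=0, n3=1, n4=0, n5=0, n6=1, n7=1, n8=1 → Y1=1, Y2=1; observed Y1=1, Y2=1. Eliminates n6 stuck-at-0.
Only n5 stuck-at-0 is consistent with every test.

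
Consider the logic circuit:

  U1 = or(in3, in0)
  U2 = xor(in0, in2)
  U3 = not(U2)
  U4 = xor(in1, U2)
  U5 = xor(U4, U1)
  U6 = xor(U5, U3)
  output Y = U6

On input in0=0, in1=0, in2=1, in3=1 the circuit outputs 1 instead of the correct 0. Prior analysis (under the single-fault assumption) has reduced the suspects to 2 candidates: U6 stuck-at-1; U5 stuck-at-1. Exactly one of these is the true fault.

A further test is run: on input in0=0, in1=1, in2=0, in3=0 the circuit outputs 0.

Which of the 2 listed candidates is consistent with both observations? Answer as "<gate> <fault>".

U5 stuck-at-1

Evaluate each candidate on input in0=0, in1=1, in2=0, in3=0:
  U6 stuck-at-1: U1=0, U2=0, U3=1, U4=1, U5=1, U6=1 [stuck-at-1] → 1 — eliminated
  U5 stuck-at-1: U1=0, U2=0, U3=1, U4=1, U5=1 [stuck-at-1], U6=0 → 0 — matches
Only U5 stuck-at-1 reproduces the observed 0.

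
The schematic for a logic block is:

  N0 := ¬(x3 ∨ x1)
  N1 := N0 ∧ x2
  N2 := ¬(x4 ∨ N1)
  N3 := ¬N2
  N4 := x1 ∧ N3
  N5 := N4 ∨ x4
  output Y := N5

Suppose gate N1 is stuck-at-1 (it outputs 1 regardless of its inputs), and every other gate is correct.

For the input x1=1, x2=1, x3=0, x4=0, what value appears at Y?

Propagate with N1 forced: N0=0, N1=1 [stuck-at-1], N2=0, N3=1, N4=1, N5=1.
So Y = 1. (Without the fault it would be 0.)

1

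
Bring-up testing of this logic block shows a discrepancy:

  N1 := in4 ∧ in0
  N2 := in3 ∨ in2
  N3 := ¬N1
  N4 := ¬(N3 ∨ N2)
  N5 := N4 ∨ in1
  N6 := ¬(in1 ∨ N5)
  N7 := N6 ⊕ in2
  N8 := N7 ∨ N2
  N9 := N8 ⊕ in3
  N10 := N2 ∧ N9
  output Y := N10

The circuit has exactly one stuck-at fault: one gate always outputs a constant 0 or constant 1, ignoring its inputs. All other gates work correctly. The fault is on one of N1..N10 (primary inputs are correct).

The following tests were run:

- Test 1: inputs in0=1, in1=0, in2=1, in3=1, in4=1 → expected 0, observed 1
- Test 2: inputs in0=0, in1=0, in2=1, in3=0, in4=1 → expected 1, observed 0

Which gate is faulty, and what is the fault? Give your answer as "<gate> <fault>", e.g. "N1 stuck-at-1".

Fault-free values for test 1 (in0=1, in1=0, in2=1, in3=1, in4=1): N1=1, N2=1, N3=0, N4=0, N5=0, N6=1, N7=0, N8=1, N9=0, N10=0, giving Y=0. Observed 1.
Test 1: faults giving observed 1 are {N8 stuck-at-0, N9 stuck-at-1, N10 stuck-at-1}.
Test 2 (in0=0, in1=0, in2=1, in3=0, in4=1): fault-free N1=0, N2=1, N3=1, N4=0, N5=0, N6=1, N7=0, N8=1, N9=1, N10=1 → 1; observed 0. Eliminates N9 stuck-at-1, N10 stuck-at-1.
Only N8 stuck-at-0 is consistent with every test.

N8 stuck-at-0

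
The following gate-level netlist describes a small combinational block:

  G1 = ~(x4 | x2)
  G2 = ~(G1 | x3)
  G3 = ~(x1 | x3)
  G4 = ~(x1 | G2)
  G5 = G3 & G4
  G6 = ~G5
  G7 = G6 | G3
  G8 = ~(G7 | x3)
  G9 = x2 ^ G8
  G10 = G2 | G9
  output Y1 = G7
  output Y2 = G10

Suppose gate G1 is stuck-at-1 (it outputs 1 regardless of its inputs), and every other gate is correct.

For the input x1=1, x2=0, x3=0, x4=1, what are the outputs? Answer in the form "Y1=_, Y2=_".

Propagate with G1 forced: G1=1 [stuck-at-1], G2=0, G3=0, G4=0, G5=0, G6=1, G7=1, G8=0, G9=0, G10=0.
So the outputs are Y1=1, Y2=0. (Without the fault they would be Y1=1, Y2=1.)

Y1=1, Y2=0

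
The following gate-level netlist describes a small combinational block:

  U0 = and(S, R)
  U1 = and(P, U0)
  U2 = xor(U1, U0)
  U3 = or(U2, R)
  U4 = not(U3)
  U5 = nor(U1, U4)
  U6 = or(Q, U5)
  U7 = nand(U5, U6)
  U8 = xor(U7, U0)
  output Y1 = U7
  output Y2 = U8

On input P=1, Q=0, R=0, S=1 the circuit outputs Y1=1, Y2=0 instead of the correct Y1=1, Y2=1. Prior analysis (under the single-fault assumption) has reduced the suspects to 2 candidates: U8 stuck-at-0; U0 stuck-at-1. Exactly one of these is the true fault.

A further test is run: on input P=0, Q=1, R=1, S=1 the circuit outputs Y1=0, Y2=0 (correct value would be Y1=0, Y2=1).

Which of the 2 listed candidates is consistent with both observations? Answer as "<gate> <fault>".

Evaluate each candidate on input P=0, Q=1, R=1, S=1:
  U8 stuck-at-0: U0=1, U1=0, U2=1, U3=1, U4=0, U5=1, U6=1, U7=0, U8=0 [stuck-at-0] → Y1=0, Y2=0 — matches
  U0 stuck-at-1: U0=1 [stuck-at-1], U1=0, U2=1, U3=1, U4=0, U5=1, U6=1, U7=0, U8=1 → Y1=0, Y2=1 — eliminated
Only U8 stuck-at-0 reproduces the observed Y1=0, Y2=0.

U8 stuck-at-0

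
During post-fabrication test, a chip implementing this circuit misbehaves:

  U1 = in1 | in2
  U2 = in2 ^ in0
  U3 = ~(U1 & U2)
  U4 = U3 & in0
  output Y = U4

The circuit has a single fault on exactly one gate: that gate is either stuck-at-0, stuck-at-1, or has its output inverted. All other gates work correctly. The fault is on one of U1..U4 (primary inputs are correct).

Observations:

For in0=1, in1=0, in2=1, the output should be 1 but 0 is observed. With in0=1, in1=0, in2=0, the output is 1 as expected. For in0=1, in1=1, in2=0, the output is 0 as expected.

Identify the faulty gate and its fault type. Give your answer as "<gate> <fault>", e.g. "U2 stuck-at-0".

U2 stuck-at-1

Fault-free values for test 1 (in0=1, in1=0, in2=1): U1=1, U2=0, U3=1, U4=1, giving Y=1. Observed 0.
Test 1: faults giving observed 0 are {U2 stuck-at-1, U2 inverted output, U3 stuck-at-0, U3 inverted output, U4 stuck-at-0, U4 inverted output}.
Test 2 (in0=1, in1=0, in2=0): fault-free U1=0, U2=1, U3=1, U4=1 → 1; observed 1. Eliminates U3 stuck-at-0, U3 inverted output, U4 stuck-at-0, U4 inverted output.
Test 3 (in0=1, in1=1, in2=0): fault-free U1=1, U2=1, U3=0, U4=0 → 0; observed 0. Eliminates U2 inverted output.
Only U2 stuck-at-1 is consistent with every test.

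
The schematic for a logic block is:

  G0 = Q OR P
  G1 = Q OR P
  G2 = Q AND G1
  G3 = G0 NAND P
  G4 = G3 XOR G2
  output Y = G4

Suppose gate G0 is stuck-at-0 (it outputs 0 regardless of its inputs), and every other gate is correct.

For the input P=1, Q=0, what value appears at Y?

1

Propagate with G0 forced: G0=0 [stuck-at-0], G1=1, G2=0, G3=1, G4=1.
So Y = 1. (Without the fault it would be 0.)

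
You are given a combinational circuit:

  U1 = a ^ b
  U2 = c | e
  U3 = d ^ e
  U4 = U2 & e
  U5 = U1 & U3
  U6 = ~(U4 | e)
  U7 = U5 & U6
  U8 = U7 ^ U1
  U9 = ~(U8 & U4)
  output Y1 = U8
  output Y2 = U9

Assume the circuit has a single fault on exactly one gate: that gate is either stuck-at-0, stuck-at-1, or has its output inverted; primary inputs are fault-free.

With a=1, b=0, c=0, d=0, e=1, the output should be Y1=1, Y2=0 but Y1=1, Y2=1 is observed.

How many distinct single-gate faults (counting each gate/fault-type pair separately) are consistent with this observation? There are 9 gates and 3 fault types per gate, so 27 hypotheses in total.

6

Fault-free: U1=1, U2=1, U3=1, U4=1, U5=1, U6=0, U7=0, U8=1, U9=0 → Y1=1, Y2=0. Observed Y1=1, Y2=1.
  U1: none of the 3 fault types match ✗
  U2: stuck-at-0, inverted output ✓; others ✗
  U3: none of the 3 fault types match ✗
  U4: stuck-at-0, inverted output ✓; others ✗
  U5: none of the 3 fault types match ✗
  U6: none of the 3 fault types match ✗
  U7: none of the 3 fault types match ✗
  U8: none of the 3 fault types match ✗
  U9: stuck-at-1, inverted output ✓; others ✗
Consistent faults: {U2 stuck-at-0, U2 inverted output, U4 stuck-at-0, U4 inverted output, U9 stuck-at-1, U9 inverted output} — 6 in all.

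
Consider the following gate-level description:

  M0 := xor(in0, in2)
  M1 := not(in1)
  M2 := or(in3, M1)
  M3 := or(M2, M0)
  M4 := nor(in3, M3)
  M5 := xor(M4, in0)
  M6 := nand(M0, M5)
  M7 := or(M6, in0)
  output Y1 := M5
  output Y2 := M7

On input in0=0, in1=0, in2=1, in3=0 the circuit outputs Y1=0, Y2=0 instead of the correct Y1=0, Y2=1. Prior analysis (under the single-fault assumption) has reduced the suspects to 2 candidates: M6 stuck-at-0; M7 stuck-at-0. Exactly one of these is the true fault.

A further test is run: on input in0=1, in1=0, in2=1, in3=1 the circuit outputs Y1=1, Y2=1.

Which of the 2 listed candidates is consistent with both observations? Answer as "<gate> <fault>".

M6 stuck-at-0

Evaluate each candidate on input in0=1, in1=0, in2=1, in3=1:
  M6 stuck-at-0: M0=0, M1=1, M2=1, M3=1, M4=0, M5=1, M6=0 [stuck-at-0], M7=1 → Y1=1, Y2=1 — matches
  M7 stuck-at-0: M0=0, M1=1, M2=1, M3=1, M4=0, M5=1, M6=1, M7=0 [stuck-at-0] → Y1=1, Y2=0 — eliminated
Only M6 stuck-at-0 reproduces the observed Y1=1, Y2=1.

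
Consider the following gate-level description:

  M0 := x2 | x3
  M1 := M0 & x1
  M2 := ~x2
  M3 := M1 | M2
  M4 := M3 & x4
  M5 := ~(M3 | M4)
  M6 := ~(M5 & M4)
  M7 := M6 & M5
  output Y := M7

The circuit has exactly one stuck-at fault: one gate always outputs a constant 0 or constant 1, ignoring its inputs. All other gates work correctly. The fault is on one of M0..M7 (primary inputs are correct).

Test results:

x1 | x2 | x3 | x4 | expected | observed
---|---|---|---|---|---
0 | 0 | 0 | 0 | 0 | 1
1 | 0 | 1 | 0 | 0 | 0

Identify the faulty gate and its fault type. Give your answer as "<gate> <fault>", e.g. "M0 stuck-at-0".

M2 stuck-at-0

Fault-free values for test 1 (x1=0, x2=0, x3=0, x4=0): M0=0, M1=0, M2=1, M3=1, M4=0, M5=0, M6=1, M7=0, giving Y=0. Observed 1.
Test 1: faults giving observed 1 are {M2 stuck-at-0, M3 stuck-at-0, M5 stuck-at-1, M7 stuck-at-1}.
Test 2 (x1=1, x2=0, x3=1, x4=0): fault-free M0=1, M1=1, M2=1, M3=1, M4=0, M5=0, M6=1, M7=0 → 0; observed 0. Eliminates M3 stuck-at-0, M5 stuck-at-1, M7 stuck-at-1.
Only M2 stuck-at-0 is consistent with every test.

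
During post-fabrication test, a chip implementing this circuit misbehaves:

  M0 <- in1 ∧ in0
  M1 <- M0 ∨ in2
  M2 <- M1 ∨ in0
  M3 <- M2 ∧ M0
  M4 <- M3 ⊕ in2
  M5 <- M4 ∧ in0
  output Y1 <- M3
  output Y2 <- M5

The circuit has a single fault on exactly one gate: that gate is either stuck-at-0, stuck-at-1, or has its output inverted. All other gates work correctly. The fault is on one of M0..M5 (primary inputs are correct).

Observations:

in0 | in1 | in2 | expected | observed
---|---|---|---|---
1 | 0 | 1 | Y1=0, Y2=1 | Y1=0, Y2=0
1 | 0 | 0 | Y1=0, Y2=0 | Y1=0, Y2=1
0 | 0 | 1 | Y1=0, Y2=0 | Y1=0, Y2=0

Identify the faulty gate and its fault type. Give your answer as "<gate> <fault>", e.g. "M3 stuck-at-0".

Fault-free values for test 1 (in0=1, in1=0, in2=1): M0=0, M1=1, M2=1, M3=0, M4=1, M5=1, giving Y1=0, Y2=1. Observed Y1=0, Y2=0.
Test 1: faults giving observed Y1=0, Y2=0 are {M4 stuck-at-0, M4 inverted output, M5 stuck-at-0, M5 inverted output}.
Test 2 (in0=1, in1=0, in2=0): fault-free M0=0, M1=0, M2=1, M3=0, M4=0, M5=0 → Y1=0, Y2=0; observed Y1=0, Y2=1. Eliminates M4 stuck-at-0, M5 stuck-at-0.
Test 3 (in0=0, in1=0, in2=1): fault-free M0=0, M1=1, M2=1, M3=0, M4=1, M5=0 → Y1=0, Y2=0; observed Y1=0, Y2=0. Eliminates M5 inverted output.
Only M4 inverted output is consistent with every test.

M4 inverted output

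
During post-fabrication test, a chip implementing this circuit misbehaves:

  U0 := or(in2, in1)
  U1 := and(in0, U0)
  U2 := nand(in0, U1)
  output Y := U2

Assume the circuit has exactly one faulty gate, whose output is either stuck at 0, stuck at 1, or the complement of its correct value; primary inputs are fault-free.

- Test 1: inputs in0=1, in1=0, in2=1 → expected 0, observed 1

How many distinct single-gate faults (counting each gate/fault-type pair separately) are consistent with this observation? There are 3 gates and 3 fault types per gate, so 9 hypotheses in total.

6

Fault-free: U0=1, U1=1, U2=0 → 0. Observed 1.
  U0 stuck-at-0: output 1 ✓
  U0 stuck-at-1: output 0 ✗
  U0 inverted output: output 1 ✓
  U1 stuck-at-0: output 1 ✓
  U1 stuck-at-1: output 0 ✗
  U1 inverted output: output 1 ✓
  U2 stuck-at-0: output 0 ✗
  U2 stuck-at-1: output 1 ✓
  U2 inverted output: output 1 ✓
Consistent faults: {U0 stuck-at-0, U0 inverted output, U1 stuck-at-0, U1 inverted output, U2 stuck-at-1, U2 inverted output} — 6 in all.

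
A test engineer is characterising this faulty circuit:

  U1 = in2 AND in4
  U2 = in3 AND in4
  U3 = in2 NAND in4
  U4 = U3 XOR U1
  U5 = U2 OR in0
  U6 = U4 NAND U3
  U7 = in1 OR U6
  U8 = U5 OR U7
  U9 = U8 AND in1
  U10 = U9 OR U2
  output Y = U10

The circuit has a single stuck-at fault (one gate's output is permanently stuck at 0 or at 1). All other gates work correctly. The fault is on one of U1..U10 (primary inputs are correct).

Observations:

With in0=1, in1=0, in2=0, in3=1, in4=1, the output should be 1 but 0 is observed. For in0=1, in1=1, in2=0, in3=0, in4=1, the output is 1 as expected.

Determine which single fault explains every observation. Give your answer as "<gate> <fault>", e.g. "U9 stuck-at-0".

Fault-free values for test 1 (in0=1, in1=0, in2=0, in3=1, in4=1): U1=0, U2=1, U3=1, U4=1, U5=1, U6=0, U7=0, U8=1, U9=0, U10=1, giving Y=1. Observed 0.
Test 1: faults giving observed 0 are {U2 stuck-at-0, U10 stuck-at-0}.
Test 2 (in0=1, in1=1, in2=0, in3=0, in4=1): fault-free U1=0, U2=0, U3=1, U4=1, U5=1, U6=0, U7=1, U8=1, U9=1, U10=1 → 1; observed 1. Eliminates U10 stuck-at-0.
Only U2 stuck-at-0 is consistent with every test.

U2 stuck-at-0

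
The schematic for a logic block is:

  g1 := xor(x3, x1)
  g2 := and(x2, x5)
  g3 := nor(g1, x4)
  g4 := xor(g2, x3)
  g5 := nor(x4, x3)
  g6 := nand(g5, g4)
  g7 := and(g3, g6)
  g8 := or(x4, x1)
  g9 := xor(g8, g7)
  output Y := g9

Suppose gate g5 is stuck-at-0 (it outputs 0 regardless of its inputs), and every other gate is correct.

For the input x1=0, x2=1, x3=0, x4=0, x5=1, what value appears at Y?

1

Propagate with g5 forced: g1=0, g2=1, g3=1, g4=1, g5=0 [stuck-at-0], g6=1, g7=1, g8=0, g9=1.
So Y = 1. (Without the fault it would be 0.)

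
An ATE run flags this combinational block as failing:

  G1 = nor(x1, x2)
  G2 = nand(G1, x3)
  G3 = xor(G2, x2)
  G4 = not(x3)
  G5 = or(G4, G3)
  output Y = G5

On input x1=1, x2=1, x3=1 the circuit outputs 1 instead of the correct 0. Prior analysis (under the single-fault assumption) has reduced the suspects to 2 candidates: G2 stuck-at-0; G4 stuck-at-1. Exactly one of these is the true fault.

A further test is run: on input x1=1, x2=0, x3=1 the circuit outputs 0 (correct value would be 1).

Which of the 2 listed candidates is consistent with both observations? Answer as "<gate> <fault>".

G2 stuck-at-0

Evaluate each candidate on input x1=1, x2=0, x3=1:
  G2 stuck-at-0: G1=0, G2=0 [stuck-at-0], G3=0, G4=0, G5=0 → 0 — matches
  G4 stuck-at-1: G1=0, G2=1, G3=1, G4=1 [stuck-at-1], G5=1 → 1 — eliminated
Only G2 stuck-at-0 reproduces the observed 0.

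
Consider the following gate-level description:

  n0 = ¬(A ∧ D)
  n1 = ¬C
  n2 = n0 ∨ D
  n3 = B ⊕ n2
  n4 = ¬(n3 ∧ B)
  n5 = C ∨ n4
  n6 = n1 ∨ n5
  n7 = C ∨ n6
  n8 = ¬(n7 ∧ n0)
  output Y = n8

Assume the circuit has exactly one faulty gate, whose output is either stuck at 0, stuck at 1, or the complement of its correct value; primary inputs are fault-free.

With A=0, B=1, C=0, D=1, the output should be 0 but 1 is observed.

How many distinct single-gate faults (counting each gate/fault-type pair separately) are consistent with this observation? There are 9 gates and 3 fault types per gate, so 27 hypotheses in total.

8

Fault-free: n0=1, n1=1, n2=1, n3=0, n4=1, n5=1, n6=1, n7=1, n8=0 → 0. Observed 1.
  n0: stuck-at-0, inverted output ✓; others ✗
  n1: none of the 3 fault types match ✗
  n2: none of the 3 fault types match ✗
  n3: none of the 3 fault types match ✗
  n4: none of the 3 fault types match ✗
  n5: none of the 3 fault types match ✗
  n6: stuck-at-0, inverted output ✓; others ✗
  n7: stuck-at-0, inverted output ✓; others ✗
  n8: stuck-at-1, inverted output ✓; others ✗
Consistent faults: {n0 stuck-at-0, n0 inverted output, n6 stuck-at-0, n6 inverted output, n7 stuck-at-0, n7 inverted output, n8 stuck-at-1, n8 inverted output} — 8 in all.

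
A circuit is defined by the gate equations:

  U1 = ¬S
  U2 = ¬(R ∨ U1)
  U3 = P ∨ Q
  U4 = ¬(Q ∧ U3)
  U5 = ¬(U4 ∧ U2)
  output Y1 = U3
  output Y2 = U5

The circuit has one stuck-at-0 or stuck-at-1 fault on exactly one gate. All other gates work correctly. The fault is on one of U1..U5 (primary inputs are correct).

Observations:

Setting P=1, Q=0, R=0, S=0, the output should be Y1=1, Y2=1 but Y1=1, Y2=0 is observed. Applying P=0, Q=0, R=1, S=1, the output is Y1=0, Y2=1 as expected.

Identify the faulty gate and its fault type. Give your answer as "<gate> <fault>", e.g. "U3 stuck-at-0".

Fault-free values for test 1 (P=1, Q=0, R=0, S=0): U1=1, U2=0, U3=1, U4=1, U5=1, giving Y1=1, Y2=1. Observed Y1=1, Y2=0.
Test 1: faults giving observed Y1=1, Y2=0 are {U1 stuck-at-0, U2 stuck-at-1, U5 stuck-at-0}.
Test 2 (P=0, Q=0, R=1, S=1): fault-free U1=0, U2=0, U3=0, U4=1, U5=1 → Y1=0, Y2=1; observed Y1=0, Y2=1. Eliminates U2 stuck-at-1, U5 stuck-at-0.
Only U1 stuck-at-0 is consistent with every test.

U1 stuck-at-0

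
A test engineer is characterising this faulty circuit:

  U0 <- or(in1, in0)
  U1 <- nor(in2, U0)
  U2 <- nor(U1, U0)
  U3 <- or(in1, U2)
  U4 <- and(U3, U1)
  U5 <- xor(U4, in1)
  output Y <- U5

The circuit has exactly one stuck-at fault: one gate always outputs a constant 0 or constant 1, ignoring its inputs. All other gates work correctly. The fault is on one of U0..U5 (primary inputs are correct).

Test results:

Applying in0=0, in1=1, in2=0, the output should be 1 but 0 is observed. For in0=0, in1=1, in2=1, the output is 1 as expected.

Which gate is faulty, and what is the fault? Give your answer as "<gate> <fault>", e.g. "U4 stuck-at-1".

U0 stuck-at-0

Fault-free values for test 1 (in0=0, in1=1, in2=0): U0=1, U1=0, U2=0, U3=1, U4=0, U5=1, giving Y=1. Observed 0.
Test 1: faults giving observed 0 are {U0 stuck-at-0, U1 stuck-at-1, U4 stuck-at-1, U5 stuck-at-0}.
Test 2 (in0=0, in1=1, in2=1): fault-free U0=1, U1=0, U2=0, U3=1, U4=0, U5=1 → 1; observed 1. Eliminates U1 stuck-at-1, U4 stuck-at-1, U5 stuck-at-0.
Only U0 stuck-at-0 is consistent with every test.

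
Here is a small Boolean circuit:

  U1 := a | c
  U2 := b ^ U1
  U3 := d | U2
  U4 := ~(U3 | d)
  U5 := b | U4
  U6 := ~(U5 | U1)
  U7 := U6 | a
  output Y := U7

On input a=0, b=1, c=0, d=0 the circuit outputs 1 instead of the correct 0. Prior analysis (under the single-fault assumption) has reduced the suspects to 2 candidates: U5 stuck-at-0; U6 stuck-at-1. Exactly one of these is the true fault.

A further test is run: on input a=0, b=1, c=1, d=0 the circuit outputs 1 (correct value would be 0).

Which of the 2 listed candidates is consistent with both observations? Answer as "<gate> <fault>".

Evaluate each candidate on input a=0, b=1, c=1, d=0:
  U5 stuck-at-0: U1=1, U2=0, U3=0, U4=1, U5=0 [stuck-at-0], U6=0, U7=0 → 0 — eliminated
  U6 stuck-at-1: U1=1, U2=0, U3=0, U4=1, U5=1, U6=1 [stuck-at-1], U7=1 → 1 — matches
Only U6 stuck-at-1 reproduces the observed 1.

U6 stuck-at-1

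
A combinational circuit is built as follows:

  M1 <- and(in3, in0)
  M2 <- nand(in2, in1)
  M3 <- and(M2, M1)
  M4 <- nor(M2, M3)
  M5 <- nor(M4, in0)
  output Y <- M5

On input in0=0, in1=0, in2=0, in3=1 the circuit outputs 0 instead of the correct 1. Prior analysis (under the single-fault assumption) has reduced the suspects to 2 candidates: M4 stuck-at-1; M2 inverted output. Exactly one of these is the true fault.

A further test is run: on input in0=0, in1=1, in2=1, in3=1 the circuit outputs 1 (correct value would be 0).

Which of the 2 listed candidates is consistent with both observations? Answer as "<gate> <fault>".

Evaluate each candidate on input in0=0, in1=1, in2=1, in3=1:
  M4 stuck-at-1: M1=0, M2=0, M3=0, M4=1 [stuck-at-1], M5=0 → 0 — eliminated
  M2 inverted output: M1=0, M2=1 [inverted output], M3=0, M4=0, M5=1 → 1 — matches
Only M2 inverted output reproduces the observed 1.

M2 inverted output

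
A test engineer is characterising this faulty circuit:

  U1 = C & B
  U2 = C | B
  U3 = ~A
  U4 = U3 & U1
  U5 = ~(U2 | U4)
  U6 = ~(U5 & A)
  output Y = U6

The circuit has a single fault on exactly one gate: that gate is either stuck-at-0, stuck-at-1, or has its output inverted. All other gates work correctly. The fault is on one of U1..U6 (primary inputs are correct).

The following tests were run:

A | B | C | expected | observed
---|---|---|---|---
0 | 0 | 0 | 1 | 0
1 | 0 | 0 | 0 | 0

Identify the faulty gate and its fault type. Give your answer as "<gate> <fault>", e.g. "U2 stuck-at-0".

U6 stuck-at-0

Fault-free values for test 1 (A=0, B=0, C=0): U1=0, U2=0, U3=1, U4=0, U5=1, U6=1, giving Y=1. Observed 0.
Test 1: faults giving observed 0 are {U6 stuck-at-0, U6 inverted output}.
Test 2 (A=1, B=0, C=0): fault-free U1=0, U2=0, U3=0, U4=0, U5=1, U6=0 → 0; observed 0. Eliminates U6 inverted output.
Only U6 stuck-at-0 is consistent with every test.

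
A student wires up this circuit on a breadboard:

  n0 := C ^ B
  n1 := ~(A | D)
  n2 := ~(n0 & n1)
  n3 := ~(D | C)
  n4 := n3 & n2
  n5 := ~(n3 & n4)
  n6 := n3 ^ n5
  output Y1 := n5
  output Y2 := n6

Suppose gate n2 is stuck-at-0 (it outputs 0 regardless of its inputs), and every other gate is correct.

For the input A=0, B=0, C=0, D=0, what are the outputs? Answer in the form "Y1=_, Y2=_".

Propagate with n2 forced: n0=0, n1=1, n2=0 [stuck-at-0], n3=1, n4=0, n5=1, n6=0.
So the outputs are Y1=1, Y2=0. (Without the fault they would be Y1=0, Y2=1.)

Y1=1, Y2=0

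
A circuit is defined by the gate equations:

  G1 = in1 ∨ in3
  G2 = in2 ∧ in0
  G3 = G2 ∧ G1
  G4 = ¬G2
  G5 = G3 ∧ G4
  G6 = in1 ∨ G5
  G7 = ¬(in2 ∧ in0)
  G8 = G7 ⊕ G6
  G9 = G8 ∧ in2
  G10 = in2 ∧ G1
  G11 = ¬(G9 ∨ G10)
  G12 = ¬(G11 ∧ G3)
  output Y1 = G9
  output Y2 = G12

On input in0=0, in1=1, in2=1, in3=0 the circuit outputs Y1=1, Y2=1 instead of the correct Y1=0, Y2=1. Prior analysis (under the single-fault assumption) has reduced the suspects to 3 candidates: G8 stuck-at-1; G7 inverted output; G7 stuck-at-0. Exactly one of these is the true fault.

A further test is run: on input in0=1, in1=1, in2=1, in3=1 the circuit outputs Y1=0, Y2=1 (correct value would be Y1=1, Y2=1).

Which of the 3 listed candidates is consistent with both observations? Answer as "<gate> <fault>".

Evaluate each candidate on input in0=1, in1=1, in2=1, in3=1:
  G8 stuck-at-1: G1=1, G2=1, G3=1, G4=0, G5=0, G6=1, G7=0, G8=1 [stuck-at-1], G9=1, G10=1, G11=0, G12=1 → Y1=1, Y2=1 — eliminated
  G7 inverted output: G1=1, G2=1, G3=1, G4=0, G5=0, G6=1, G7=1 [inverted output], G8=0, G9=0, G10=1, G11=0, G12=1 → Y1=0, Y2=1 — matches
  G7 stuck-at-0: G1=1, G2=1, G3=1, G4=0, G5=0, G6=1, G7=0 [stuck-at-0], G8=1, G9=1, G10=1, G11=0, G12=1 → Y1=1, Y2=1 — eliminated
Only G7 inverted output reproduces the observed Y1=0, Y2=1.

G7 inverted output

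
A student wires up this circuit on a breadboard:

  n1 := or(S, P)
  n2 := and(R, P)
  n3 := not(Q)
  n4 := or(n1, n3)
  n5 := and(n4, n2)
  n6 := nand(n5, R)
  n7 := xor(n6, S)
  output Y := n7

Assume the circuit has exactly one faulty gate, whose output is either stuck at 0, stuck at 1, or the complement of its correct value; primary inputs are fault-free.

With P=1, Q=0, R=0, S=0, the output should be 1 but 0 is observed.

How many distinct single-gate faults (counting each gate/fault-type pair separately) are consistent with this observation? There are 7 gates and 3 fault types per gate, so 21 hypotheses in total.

Fault-free: n1=1, n2=0, n3=1, n4=1, n5=0, n6=1, n7=1 → 1. Observed 0.
  n1: none of the 3 fault types match ✗
  n2: none of the 3 fault types match ✗
  n3: none of the 3 fault types match ✗
  n4: none of the 3 fault types match ✗
  n5: none of the 3 fault types match ✗
  n6: stuck-at-0, inverted output ✓; others ✗
  n7: stuck-at-0, inverted output ✓; others ✗
Consistent faults: {n6 stuck-at-0, n6 inverted output, n7 stuck-at-0, n7 inverted output} — 4 in all.

4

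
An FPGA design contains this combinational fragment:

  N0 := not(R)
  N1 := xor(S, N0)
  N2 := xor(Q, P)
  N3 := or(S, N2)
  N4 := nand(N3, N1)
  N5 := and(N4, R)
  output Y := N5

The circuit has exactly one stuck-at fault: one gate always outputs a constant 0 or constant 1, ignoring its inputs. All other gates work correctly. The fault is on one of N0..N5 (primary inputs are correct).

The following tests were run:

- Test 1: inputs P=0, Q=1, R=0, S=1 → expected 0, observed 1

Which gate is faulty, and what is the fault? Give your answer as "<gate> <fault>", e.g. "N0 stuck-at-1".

Fault-free values for test 1 (P=0, Q=1, R=0, S=1): N0=1, N1=0, N2=1, N3=1, N4=1, N5=0, giving Y=0. Observed 1.
Test 1: faults giving observed 1 are {N5 stuck-at-1}.
Only N5 stuck-at-1 is consistent with every test.

N5 stuck-at-1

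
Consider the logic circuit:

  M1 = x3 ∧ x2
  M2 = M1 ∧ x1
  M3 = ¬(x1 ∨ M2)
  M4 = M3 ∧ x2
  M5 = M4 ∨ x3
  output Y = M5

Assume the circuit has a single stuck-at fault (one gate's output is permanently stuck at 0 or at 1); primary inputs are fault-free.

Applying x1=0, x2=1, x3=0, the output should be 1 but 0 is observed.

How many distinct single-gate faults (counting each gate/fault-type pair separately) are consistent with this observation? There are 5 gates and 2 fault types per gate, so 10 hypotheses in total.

Fault-free: M1=0, M2=0, M3=1, M4=1, M5=1 → 1. Observed 0.
  M1 stuck-at-0: output 1 ✗
  M1 stuck-at-1: output 1 ✗
  M2 stuck-at-0: output 1 ✗
  M2 stuck-at-1: output 0 ✓
  M3 stuck-at-0: output 0 ✓
  M3 stuck-at-1: output 1 ✗
  M4 stuck-at-0: output 0 ✓
  M4 stuck-at-1: output 1 ✗
  M5 stuck-at-0: output 0 ✓
  M5 stuck-at-1: output 1 ✗
Consistent faults: {M2 stuck-at-1, M3 stuck-at-0, M4 stuck-at-0, M5 stuck-at-0} — 4 in all.

4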